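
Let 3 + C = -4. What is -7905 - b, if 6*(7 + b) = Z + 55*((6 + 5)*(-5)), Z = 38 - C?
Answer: -22204/3 ≈ -7401.3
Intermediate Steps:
C = -7 (C = -3 - 4 = -7)
Z = 45 (Z = 38 - 1*(-7) = 38 + 7 = 45)
b = -1511/3 (b = -7 + (45 + 55*((6 + 5)*(-5)))/6 = -7 + (45 + 55*(11*(-5)))/6 = -7 + (45 + 55*(-55))/6 = -7 + (45 - 3025)/6 = -7 + (1/6)*(-2980) = -7 - 1490/3 = -1511/3 ≈ -503.67)
-7905 - b = -7905 - 1*(-1511/3) = -7905 + 1511/3 = -22204/3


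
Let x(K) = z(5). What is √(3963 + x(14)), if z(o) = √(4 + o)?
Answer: √3966 ≈ 62.976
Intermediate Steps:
x(K) = 3 (x(K) = √(4 + 5) = √9 = 3)
√(3963 + x(14)) = √(3963 + 3) = √3966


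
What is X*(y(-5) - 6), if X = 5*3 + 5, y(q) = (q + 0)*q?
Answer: 380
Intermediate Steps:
y(q) = q² (y(q) = q*q = q²)
X = 20 (X = 15 + 5 = 20)
X*(y(-5) - 6) = 20*((-5)² - 6) = 20*(25 - 6) = 20*19 = 380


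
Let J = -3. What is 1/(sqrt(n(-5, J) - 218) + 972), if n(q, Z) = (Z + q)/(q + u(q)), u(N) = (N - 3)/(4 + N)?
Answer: 1458/1417507 - I*sqrt(1986)/2835014 ≈ 0.0010286 - 1.5719e-5*I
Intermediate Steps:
u(N) = (-3 + N)/(4 + N)
n(q, Z) = (Z + q)/(q + (-3 + q)/(4 + q))
1/(sqrt(n(-5, J) - 218) + 972) = 1/(sqrt((4 - 5)*(-3 - 5)/(-3 - 5 - 5*(4 - 5)) - 218) + 972) = 1/(sqrt(-1*(-8)/(-3 - 5 - 5*(-1)) - 218) + 972) = 1/(sqrt(-1*(-8)/(-3 - 5 + 5) - 218) + 972) = 1/(sqrt(-1*(-8)/(-3) - 218) + 972) = 1/(sqrt(-1/3*(-1)*(-8) - 218) + 972) = 1/(sqrt(-8/3 - 218) + 972) = 1/(sqrt(-662/3) + 972) = 1/(I*sqrt(1986)/3 + 972) = 1/(972 + I*sqrt(1986)/3)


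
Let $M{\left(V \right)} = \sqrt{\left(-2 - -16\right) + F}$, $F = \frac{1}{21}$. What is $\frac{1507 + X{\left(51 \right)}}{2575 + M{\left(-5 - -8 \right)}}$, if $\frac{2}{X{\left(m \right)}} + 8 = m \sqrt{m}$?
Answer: $\frac{63 \left(4018 - 25619 \sqrt{51}\right)}{\left(8 - 51 \sqrt{51}\right) \left(54075 + \sqrt{6195}\right)} \approx 0.58439$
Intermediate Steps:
$F = \frac{1}{21} \approx 0.047619$
$M{\left(V \right)} = \frac{\sqrt{6195}}{21}$ ($M{\left(V \right)} = \sqrt{\left(-2 - -16\right) + \frac{1}{21}} = \sqrt{\left(-2 + 16\right) + \frac{1}{21}} = \sqrt{14 + \frac{1}{21}} = \sqrt{\frac{295}{21}} = \frac{\sqrt{6195}}{21}$)
$X{\left(m \right)} = \frac{2}{-8 + m^{\frac{3}{2}}}$ ($X{\left(m \right)} = \frac{2}{-8 + m \sqrt{m}} = \frac{2}{-8 + m^{\frac{3}{2}}}$)
$\frac{1507 + X{\left(51 \right)}}{2575 + M{\left(-5 - -8 \right)}} = \frac{1507 + \frac{2}{-8 + 51^{\frac{3}{2}}}}{2575 + \frac{\sqrt{6195}}{21}} = \frac{1507 + \frac{2}{-8 + 51 \sqrt{51}}}{2575 + \frac{\sqrt{6195}}{21}}$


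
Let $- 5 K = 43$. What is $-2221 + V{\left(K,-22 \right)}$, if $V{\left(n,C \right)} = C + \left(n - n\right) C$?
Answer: $-2243$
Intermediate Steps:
$K = - \frac{43}{5}$ ($K = \left(- \frac{1}{5}\right) 43 = - \frac{43}{5} \approx -8.6$)
$V{\left(n,C \right)} = C$ ($V{\left(n,C \right)} = C + 0 C = C + 0 = C$)
$-2221 + V{\left(K,-22 \right)} = -2221 - 22 = -2243$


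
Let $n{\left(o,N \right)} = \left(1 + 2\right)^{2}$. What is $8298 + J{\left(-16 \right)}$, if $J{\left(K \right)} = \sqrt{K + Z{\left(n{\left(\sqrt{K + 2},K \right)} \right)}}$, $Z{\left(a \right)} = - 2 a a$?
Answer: $8298 + i \sqrt{178} \approx 8298.0 + 13.342 i$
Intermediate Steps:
$n{\left(o,N \right)} = 9$ ($n{\left(o,N \right)} = 3^{2} = 9$)
$Z{\left(a \right)} = - 2 a^{2}$
$J{\left(K \right)} = \sqrt{-162 + K}$ ($J{\left(K \right)} = \sqrt{K - 2 \cdot 9^{2}} = \sqrt{K - 162} = \sqrt{-162 + K}$)
$8298 + J{\left(-16 \right)} = 8298 + \sqrt{-162 - 16} = 8298 + \sqrt{-178} = 8298 + i \sqrt{178}$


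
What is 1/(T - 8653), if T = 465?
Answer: -1/8188 ≈ -0.00012213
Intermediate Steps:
1/(T - 8653) = 1/(465 - 8653) = 1/(-8188) = -1/8188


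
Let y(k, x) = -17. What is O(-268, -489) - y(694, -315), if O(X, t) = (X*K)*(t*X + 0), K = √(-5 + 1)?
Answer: 17 - 70243872*I ≈ 17.0 - 7.0244e+7*I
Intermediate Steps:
K = 2*I (K = √(-4) = 2*I ≈ 2.0*I)
O(X, t) = 2*I*t*X² (O(X, t) = (X*(2*I))*(t*X + 0) = (2*I*X)*(X*t + 0) = (2*I*X)*(X*t) = 2*I*t*X²)
O(-268, -489) - y(694, -315) = 2*I*(-489)*(-268)² - 1*(-17) = 2*I*(-489)*71824 + 17 = -70243872*I + 17 = 17 - 70243872*I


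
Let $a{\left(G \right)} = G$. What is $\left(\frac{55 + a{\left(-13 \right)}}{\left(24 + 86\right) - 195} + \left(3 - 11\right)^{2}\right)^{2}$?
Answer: $\frac{29138404}{7225} \approx 4033.0$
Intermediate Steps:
$\left(\frac{55 + a{\left(-13 \right)}}{\left(24 + 86\right) - 195} + \left(3 - 11\right)^{2}\right)^{2} = \left(\frac{55 - 13}{\left(24 + 86\right) - 195} + \left(3 - 11\right)^{2}\right)^{2} = \left(\frac{42}{110 - 195} + \left(-8\right)^{2}\right)^{2} = \left(\frac{42}{-85} + 64\right)^{2} = \left(42 \left(- \frac{1}{85}\right) + 64\right)^{2} = \left(- \frac{42}{85} + 64\right)^{2} = \left(\frac{5398}{85}\right)^{2} = \frac{29138404}{7225}$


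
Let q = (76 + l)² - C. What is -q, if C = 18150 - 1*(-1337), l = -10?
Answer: 15131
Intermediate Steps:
C = 19487 (C = 18150 + 1337 = 19487)
q = -15131 (q = (76 - 10)² - 1*19487 = 66² - 19487 = 4356 - 19487 = -15131)
-q = -1*(-15131) = 15131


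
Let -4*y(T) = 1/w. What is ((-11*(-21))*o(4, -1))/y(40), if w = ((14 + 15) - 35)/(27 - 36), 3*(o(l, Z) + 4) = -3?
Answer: 3080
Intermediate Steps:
o(l, Z) = -5 (o(l, Z) = -4 + (⅓)*(-3) = -4 - 1 = -5)
w = ⅔ (w = (29 - 35)/(-9) = -6*(-⅑) = ⅔ ≈ 0.66667)
y(T) = -3/8 (y(T) = -1/(4*⅔) = -¼*3/2 = -3/8)
((-11*(-21))*o(4, -1))/y(40) = (-11*(-21)*(-5))/(-3/8) = (231*(-5))*(-8/3) = -1155*(-8/3) = 3080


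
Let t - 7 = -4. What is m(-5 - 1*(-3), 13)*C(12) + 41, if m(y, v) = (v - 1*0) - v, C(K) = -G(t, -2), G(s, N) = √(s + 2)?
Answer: 41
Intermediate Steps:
t = 3 (t = 7 - 4 = 3)
G(s, N) = √(2 + s)
C(K) = -√5 (C(K) = -√(2 + 3) = -√5)
m(y, v) = 0 (m(y, v) = (v + 0) - v = v - v = 0)
m(-5 - 1*(-3), 13)*C(12) + 41 = 0*(-√5) + 41 = 0 + 41 = 41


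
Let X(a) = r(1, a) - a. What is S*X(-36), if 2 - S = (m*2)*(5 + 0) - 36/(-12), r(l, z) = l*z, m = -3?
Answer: 0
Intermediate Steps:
X(a) = 0 (X(a) = 1*a - a = a - a = 0)
S = 29 (S = 2 - ((-3*2)*(5 + 0) - 36/(-12)) = 2 - (-6*5 - 36*(-1)/12) = 2 - (-30 - 1*(-3)) = 2 - (-30 + 3) = 2 - 1*(-27) = 2 + 27 = 29)
S*X(-36) = 29*0 = 0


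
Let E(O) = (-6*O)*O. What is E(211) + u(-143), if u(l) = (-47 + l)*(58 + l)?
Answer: -250976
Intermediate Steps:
E(O) = -6*O²
E(211) + u(-143) = -6*211² + (-2726 + (-143)² + 11*(-143)) = -6*44521 + (-2726 + 20449 - 1573) = -267126 + 16150 = -250976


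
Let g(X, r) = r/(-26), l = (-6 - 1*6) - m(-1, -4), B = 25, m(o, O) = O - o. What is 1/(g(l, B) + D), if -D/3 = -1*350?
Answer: 26/27275 ≈ 0.00095325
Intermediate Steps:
l = -9 (l = (-6 - 1*6) - (-4 - 1*(-1)) = (-6 - 6) - (-4 + 1) = -12 - 1*(-3) = -12 + 3 = -9)
g(X, r) = -r/26 (g(X, r) = r*(-1/26) = -r/26)
D = 1050 (D = -(-3)*350 = -3*(-350) = 1050)
1/(g(l, B) + D) = 1/(-1/26*25 + 1050) = 1/(-25/26 + 1050) = 1/(27275/26) = 26/27275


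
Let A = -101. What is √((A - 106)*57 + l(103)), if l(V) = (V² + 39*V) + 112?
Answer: √2939 ≈ 54.213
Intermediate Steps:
l(V) = 112 + V² + 39*V
√((A - 106)*57 + l(103)) = √((-101 - 106)*57 + (112 + 103² + 39*103)) = √(-207*57 + (112 + 10609 + 4017)) = √(-11799 + 14738) = √2939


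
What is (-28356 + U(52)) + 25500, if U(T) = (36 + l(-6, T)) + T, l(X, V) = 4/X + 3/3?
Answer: -8303/3 ≈ -2767.7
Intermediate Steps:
l(X, V) = 1 + 4/X (l(X, V) = 4/X + 3*(⅓) = 4/X + 1 = 1 + 4/X)
U(T) = 109/3 + T (U(T) = (36 + (4 - 6)/(-6)) + T = (36 - ⅙*(-2)) + T = (36 + ⅓) + T = 109/3 + T)
(-28356 + U(52)) + 25500 = (-28356 + (109/3 + 52)) + 25500 = (-28356 + 265/3) + 25500 = -84803/3 + 25500 = -8303/3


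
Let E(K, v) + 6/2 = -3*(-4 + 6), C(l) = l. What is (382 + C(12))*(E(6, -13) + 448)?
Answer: 172966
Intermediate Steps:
E(K, v) = -9 (E(K, v) = -3 - 3*(-4 + 6) = -3 - 3*2 = -3 - 6 = -9)
(382 + C(12))*(E(6, -13) + 448) = (382 + 12)*(-9 + 448) = 394*439 = 172966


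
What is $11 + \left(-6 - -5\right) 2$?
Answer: $9$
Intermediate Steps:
$11 + \left(-6 - -5\right) 2 = 11 + \left(-6 + 5\right) 2 = 11 - 2 = 9$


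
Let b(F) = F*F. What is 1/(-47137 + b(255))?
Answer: 1/17888 ≈ 5.5903e-5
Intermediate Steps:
b(F) = F²
1/(-47137 + b(255)) = 1/(-47137 + 255²) = 1/(-47137 + 65025) = 1/17888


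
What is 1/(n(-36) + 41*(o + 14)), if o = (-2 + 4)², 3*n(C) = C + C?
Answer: 1/714 ≈ 0.0014006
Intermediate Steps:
n(C) = 2*C/3 (n(C) = (C + C)/3 = (2*C)/3 = 2*C/3)
o = 4 (o = 2² = 4)
1/(n(-36) + 41*(o + 14)) = 1/((⅔)*(-36) + 41*(4 + 14)) = 1/(-24 + 41*18) = 1/(-24 + 738) = 1/714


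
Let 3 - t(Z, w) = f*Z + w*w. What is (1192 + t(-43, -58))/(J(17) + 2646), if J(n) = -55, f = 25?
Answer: -1094/2591 ≈ -0.42223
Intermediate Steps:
t(Z, w) = 3 - w**2 - 25*Z (t(Z, w) = 3 - (25*Z + w*w) = 3 - (25*Z + w**2) = 3 - (w**2 + 25*Z) = 3 + (-w**2 - 25*Z) = 3 - w**2 - 25*Z)
(1192 + t(-43, -58))/(J(17) + 2646) = (1192 + (3 - 1*(-58)**2 - 25*(-43)))/(-55 + 2646) = (1192 + (3 - 1*3364 + 1075))/2591 = (1192 + (3 - 3364 + 1075))*(1/2591) = (1192 - 2286)*(1/2591) = -1094*1/2591 = -1094/2591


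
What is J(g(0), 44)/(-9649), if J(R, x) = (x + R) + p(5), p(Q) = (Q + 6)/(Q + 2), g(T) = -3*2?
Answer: -277/67543 ≈ -0.0041011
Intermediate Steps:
g(T) = -6
p(Q) = (6 + Q)/(2 + Q)
J(R, x) = 11/7 + R + x (J(R, x) = (x + R) + (6 + 5)/(2 + 5) = (R + x) + 11/7 = 11/7 + R + x)
J(g(0), 44)/(-9649) = (11/7 - 6 + 44)/(-9649) = (277/7)*(-1/9649) = -277/67543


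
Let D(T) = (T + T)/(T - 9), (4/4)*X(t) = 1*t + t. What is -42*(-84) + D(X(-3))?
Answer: 17644/5 ≈ 3528.8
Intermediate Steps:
X(t) = 2*t (X(t) = 1*t + t = t + t = 2*t)
D(T) = 2*T/(-9 + T) (D(T) = (2*T)/(-9 + T) = 2*T/(-9 + T))
-42*(-84) + D(X(-3)) = -42*(-84) + 2*(2*(-3))/(-9 + 2*(-3)) = 3528 + 2*(-6)/(-9 - 6) = 3528 + 2*(-6)/(-15) = 3528 + 2*(-6)*(-1/15) = 3528 + ⅘ = 17644/5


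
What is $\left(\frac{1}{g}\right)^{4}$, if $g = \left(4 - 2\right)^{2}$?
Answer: $\frac{1}{256} \approx 0.0039063$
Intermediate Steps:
$g = 4$ ($g = 2^{2} = 4$)
$\left(\frac{1}{g}\right)^{4} = \left(\frac{1}{4}\right)^{4} = \frac{1}{256}$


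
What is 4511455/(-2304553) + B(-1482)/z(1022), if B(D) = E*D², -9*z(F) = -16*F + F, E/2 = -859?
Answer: -13043613154561769/5888132915 ≈ -2.2152e+6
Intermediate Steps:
E = -1718 (E = 2*(-859) = -1718)
z(F) = 5*F/3 (z(F) = -(-16*F + F)/9 = -(-5)*F/3 = 5*F/3)
B(D) = -1718*D²
4511455/(-2304553) + B(-1482)/z(1022) = 4511455/(-2304553) + (-1718*(-1482)²)/(((5/3)*1022)) = 4511455*(-1/2304553) + (-1718*2196324)/(5110/3) = -4511455/2304553 - 3773284632*3/5110 = -4511455/2304553 - 5659926948/2555 = -13043613154561769/5888132915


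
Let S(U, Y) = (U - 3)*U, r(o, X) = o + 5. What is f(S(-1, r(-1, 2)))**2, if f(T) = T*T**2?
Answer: 4096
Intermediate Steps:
r(o, X) = 5 + o
S(U, Y) = U*(-3 + U) (S(U, Y) = (-3 + U)*U = U*(-3 + U))
f(T) = T**3
f(S(-1, r(-1, 2)))**2 = ((-(-3 - 1))**3)**2 = ((-1*(-4))**3)**2 = (4**3)**2 = 64**2 = 4096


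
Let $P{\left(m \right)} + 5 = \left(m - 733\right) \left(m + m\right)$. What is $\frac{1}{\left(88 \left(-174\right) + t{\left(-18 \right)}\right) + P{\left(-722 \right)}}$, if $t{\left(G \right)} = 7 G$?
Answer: $\frac{1}{2085577} \approx 4.7948 \cdot 10^{-7}$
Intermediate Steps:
$P{\left(m \right)} = -5 + 2 m \left(-733 + m\right)$ ($P{\left(m \right)} = -5 + \left(m - 733\right) \left(m + m\right) = -5 + \left(-733 + m\right) 2 m = -5 + 2 m \left(-733 + m\right)$)
$\frac{1}{\left(88 \left(-174\right) + t{\left(-18 \right)}\right) + P{\left(-722 \right)}} = \frac{1}{\left(88 \left(-174\right) + 7 \left(-18\right)\right) - \left(-1058447 - 1042568\right)} = \frac{1}{\left(-15312 - 126\right) + \left(-5 + 1058452 + 2 \cdot 521284\right)} = \frac{1}{-15438 + \left(-5 + 1058452 + 1042568\right)} = \frac{1}{-15438 + 2101015} = \frac{1}{2085577}$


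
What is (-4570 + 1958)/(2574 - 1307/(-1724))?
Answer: -4503088/4438883 ≈ -1.0145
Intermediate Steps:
(-4570 + 1958)/(2574 - 1307/(-1724)) = -2612/(2574 - 1307*(-1/1724)) = -2612/(2574 + 1307/1724) = -2612/4438883/1724 = -2612*1724/4438883 = -4503088/4438883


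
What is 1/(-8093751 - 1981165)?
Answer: -1/10074916 ≈ -9.9256e-8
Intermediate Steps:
1/(-8093751 - 1981165) = 1/(-10074916) = -1/10074916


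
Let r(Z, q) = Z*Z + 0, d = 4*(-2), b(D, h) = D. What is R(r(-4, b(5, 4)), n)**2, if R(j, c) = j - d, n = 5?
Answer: 576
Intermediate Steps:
d = -8
r(Z, q) = Z**2 (r(Z, q) = Z**2 + 0 = Z**2)
R(j, c) = 8 + j (R(j, c) = j - 1*(-8) = j + 8 = 8 + j)
R(r(-4, b(5, 4)), n)**2 = (8 + (-4)**2)**2 = (8 + 16)**2 = 24**2 = 576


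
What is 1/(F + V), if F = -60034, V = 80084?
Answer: 1/20050 ≈ 4.9875e-5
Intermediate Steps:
1/(F + V) = 1/(-60034 + 80084) = 1/20050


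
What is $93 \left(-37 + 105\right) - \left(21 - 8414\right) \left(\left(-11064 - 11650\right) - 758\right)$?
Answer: $-196994172$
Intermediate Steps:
$93 \left(-37 + 105\right) - \left(21 - 8414\right) \left(\left(-11064 - 11650\right) - 758\right) = 93 \cdot 68 - - 8393 \left(-22714 - 758\right) = 6324 - \left(-8393\right) \left(-23472\right) = 6324 - 197000496 = -196994172$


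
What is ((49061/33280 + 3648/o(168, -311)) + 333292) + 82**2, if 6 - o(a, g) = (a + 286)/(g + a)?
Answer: 464489573741/1364480 ≈ 3.4042e+5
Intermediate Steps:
o(a, g) = 6 - (286 + a)/(a + g) (o(a, g) = 6 - (a + 286)/(g + a) = 6 - (286 + a)/(a + g))
((49061/33280 + 3648/o(168, -311)) + 333292) + 82**2 = ((49061/33280 + 3648/(((-286 + 5*168 + 6*(-311))/(168 - 311)))) + 333292) + 82**2 = ((49061*(1/33280) + 3648/(((-286 + 840 - 1866)/(-143)))) + 333292) + 6724 = ((49061/33280 + 3648/((-1/143*(-1312)))) + 333292) + 6724 = ((49061/33280 + 3648/(1312/143)) + 333292) + 6724 = ((49061/33280 + 3648*(143/1312)) + 333292) + 6724 = ((49061/33280 + 16302/41) + 333292) + 6724 = (544542061/1364480 + 333292) + 6724 = 455314810221/1364480 + 6724 = 464489573741/1364480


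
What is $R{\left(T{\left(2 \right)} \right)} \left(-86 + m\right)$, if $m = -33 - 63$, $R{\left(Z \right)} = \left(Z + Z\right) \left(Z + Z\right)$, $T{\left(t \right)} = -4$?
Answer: $-11648$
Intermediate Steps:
$R{\left(Z \right)} = 4 Z^{2}$ ($R{\left(Z \right)} = 2 Z 2 Z = 4 Z^{2}$)
$m = -96$
$R{\left(T{\left(2 \right)} \right)} \left(-86 + m\right) = 4 \left(-4\right)^{2} \left(-86 - 96\right) = 4 \cdot 16 \left(-182\right) = 64 \left(-182\right) = -11648$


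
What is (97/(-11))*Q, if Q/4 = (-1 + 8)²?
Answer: -19012/11 ≈ -1728.4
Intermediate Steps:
Q = 196 (Q = 4*(-1 + 8)² = 4*7² = 4*49 = 196)
(97/(-11))*Q = (97/(-11))*196 = (97*(-1/11))*196 = -97/11*196 = -19012/11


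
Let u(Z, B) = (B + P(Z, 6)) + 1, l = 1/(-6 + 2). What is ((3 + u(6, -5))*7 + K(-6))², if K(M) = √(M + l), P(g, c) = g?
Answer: 4875/4 + 175*I ≈ 1218.8 + 175.0*I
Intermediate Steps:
l = -¼ (l = 1/(-4) = -¼ ≈ -0.25000)
K(M) = √(-¼ + M) (K(M) = √(M - ¼) = √(-¼ + M))
u(Z, B) = 1 + B + Z (u(Z, B) = (B + Z) + 1 = 1 + B + Z)
((3 + u(6, -5))*7 + K(-6))² = ((3 + (1 - 5 + 6))*7 + √(-1 + 4*(-6))/2)² = ((3 + 2)*7 + √(-1 - 24)/2)² = (5*7 + √(-25)/2)² = (35 + (5*I)/2)² = (35 + 5*I/2)²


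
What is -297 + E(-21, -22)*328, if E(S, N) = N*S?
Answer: 151239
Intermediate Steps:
-297 + E(-21, -22)*328 = -297 - 22*(-21)*328 = -297 + 462*328 = -297 + 151536 = 151239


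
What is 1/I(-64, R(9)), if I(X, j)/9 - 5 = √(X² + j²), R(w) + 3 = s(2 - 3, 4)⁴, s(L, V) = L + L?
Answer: -1/7632 + √4265/38160 ≈ 0.0015804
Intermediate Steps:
s(L, V) = 2*L
R(w) = 13 (R(w) = -3 + (2*(2 - 3))⁴ = -3 + (2*(-1))⁴ = -3 + (-2)⁴ = -3 + 16 = 13)
I(X, j) = 45 + 9*√(X² + j²)
1/I(-64, R(9)) = 1/(45 + 9*√((-64)² + 13²)) = 1/(45 + 9*√(4096 + 169)) = 1/(45 + 9*√4265)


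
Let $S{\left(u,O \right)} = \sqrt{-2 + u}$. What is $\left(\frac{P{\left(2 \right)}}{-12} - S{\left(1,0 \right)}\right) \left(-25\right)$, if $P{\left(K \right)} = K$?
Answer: $\frac{25}{6} + 25 i \approx 4.1667 + 25.0 i$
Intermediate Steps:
$\left(\frac{P{\left(2 \right)}}{-12} - S{\left(1,0 \right)}\right) \left(-25\right) = \left(\frac{2}{-12} - \sqrt{-2 + 1}\right) \left(-25\right) = \left(2 \left(- \frac{1}{12}\right) - \sqrt{-1}\right) \left(-25\right) = \left(- \frac{1}{6} - i\right) \left(-25\right) = \frac{25}{6} + 25 i$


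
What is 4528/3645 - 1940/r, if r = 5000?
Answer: 155687/182250 ≈ 0.85425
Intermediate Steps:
4528/3645 - 1940/r = 4528/3645 - 1940/5000 = 4528*(1/3645) - 1940*1/5000 = 4528/3645 - 97/250 = 155687/182250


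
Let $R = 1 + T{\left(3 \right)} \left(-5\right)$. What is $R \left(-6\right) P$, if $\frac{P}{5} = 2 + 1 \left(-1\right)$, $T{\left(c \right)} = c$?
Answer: $420$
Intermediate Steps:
$P = 5$ ($P = 5 \left(2 + 1 \left(-1\right)\right) = 5 \left(2 - 1\right) = 5 \cdot 1 = 5$)
$R = -14$ ($R = 1 + 3 \left(-5\right) = 1 - 15 = -14$)
$R \left(-6\right) P = \left(-14\right) \left(-6\right) 5 = 84 \cdot 5 = 420$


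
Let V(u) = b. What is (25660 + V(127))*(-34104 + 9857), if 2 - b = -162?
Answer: -626154528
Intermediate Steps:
b = 164 (b = 2 - 1*(-162) = 2 + 162 = 164)
V(u) = 164
(25660 + V(127))*(-34104 + 9857) = (25660 + 164)*(-34104 + 9857) = 25824*(-24247) = -626154528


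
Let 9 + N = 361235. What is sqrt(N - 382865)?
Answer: I*sqrt(21639) ≈ 147.1*I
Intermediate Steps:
N = 361226 (N = -9 + 361235 = 361226)
sqrt(N - 382865) = sqrt(361226 - 382865) = sqrt(-21639) = I*sqrt(21639)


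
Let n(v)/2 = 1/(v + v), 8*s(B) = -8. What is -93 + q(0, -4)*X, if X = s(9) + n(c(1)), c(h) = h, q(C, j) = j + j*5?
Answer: -93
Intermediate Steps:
q(C, j) = 6*j (q(C, j) = j + 5*j = 6*j)
s(B) = -1 (s(B) = (⅛)*(-8) = -1)
n(v) = 1/v (n(v) = 2/(v + v) = 2/((2*v)) = 2*(1/(2*v)) = 1/v)
X = 0 (X = -1 + 1/1 = -1 + 1 = 0)
-93 + q(0, -4)*X = -93 + (6*(-4))*0 = -93 - 24*0 = -93 + 0 = -93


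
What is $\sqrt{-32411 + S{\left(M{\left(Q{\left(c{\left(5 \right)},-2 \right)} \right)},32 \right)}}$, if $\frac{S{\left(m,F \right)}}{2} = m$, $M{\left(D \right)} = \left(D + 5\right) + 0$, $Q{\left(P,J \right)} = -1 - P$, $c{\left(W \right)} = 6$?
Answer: $i \sqrt{32415} \approx 180.04 i$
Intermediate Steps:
$M{\left(D \right)} = 5 + D$ ($M{\left(D \right)} = \left(5 + D\right) + 0 = 5 + D$)
$S{\left(m,F \right)} = 2 m$
$\sqrt{-32411 + S{\left(M{\left(Q{\left(c{\left(5 \right)},-2 \right)} \right)},32 \right)}} = \sqrt{-32411 + 2 \left(5 - 7\right)} = \sqrt{-32411 + 2 \left(-2\right)} = \sqrt{-32411 - 4} = \sqrt{-32415} = i \sqrt{32415}$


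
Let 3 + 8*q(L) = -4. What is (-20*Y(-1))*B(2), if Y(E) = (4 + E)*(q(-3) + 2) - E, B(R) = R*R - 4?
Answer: 0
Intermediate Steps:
q(L) = -7/8 (q(L) = -3/8 + (⅛)*(-4) = -3/8 - ½ = -7/8)
B(R) = -4 + R² (B(R) = R² - 4 = -4 + R²)
Y(E) = 9/2 + E/8 (Y(E) = (4 + E)*(-7/8 + 2) - E = (4 + E)*(9/8) - E = (9/2 + 9*E/8) - E = 9/2 + E/8)
(-20*Y(-1))*B(2) = (-20*(9/2 + (⅛)*(-1)))*(-4 + 2²) = (-20*(9/2 - ⅛))*(-4 + 4) = -20*35/8*0 = -175/2*0 = 0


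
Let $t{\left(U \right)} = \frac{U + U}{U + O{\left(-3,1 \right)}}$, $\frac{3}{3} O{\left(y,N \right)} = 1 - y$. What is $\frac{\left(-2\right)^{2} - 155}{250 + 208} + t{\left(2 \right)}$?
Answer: $\frac{463}{1374} \approx 0.33697$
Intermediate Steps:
$O{\left(y,N \right)} = 1 - y$
$t{\left(U \right)} = \frac{2 U}{4 + U}$ ($t{\left(U \right)} = \frac{U + U}{U + \left(1 - -3\right)} = \frac{2 U}{U + \left(1 + 3\right)} = \frac{2 U}{U + 4} = \frac{2 U}{4 + U}$)
$\frac{\left(-2\right)^{2} - 155}{250 + 208} + t{\left(2 \right)} = \frac{\left(-2\right)^{2} - 155}{250 + 208} + 2 \cdot 2 \frac{1}{4 + 2} = \frac{4 - 155}{458} + 2 \cdot 2 \cdot \frac{1}{6} = \left(-151\right) \frac{1}{458} + 2 \cdot 2 \cdot \frac{1}{6} = - \frac{151}{458} + \frac{2}{3} = \frac{463}{1374}$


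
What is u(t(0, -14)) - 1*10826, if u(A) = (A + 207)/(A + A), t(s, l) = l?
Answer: -303321/28 ≈ -10833.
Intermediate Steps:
u(A) = (207 + A)/(2*A) (u(A) = (207 + A)/((2*A)) = (207 + A)*(1/(2*A)) = (207 + A)/(2*A))
u(t(0, -14)) - 1*10826 = (½)*(207 - 14)/(-14) - 1*10826 = (½)*(-1/14)*193 - 10826 = -193/28 - 10826 = -303321/28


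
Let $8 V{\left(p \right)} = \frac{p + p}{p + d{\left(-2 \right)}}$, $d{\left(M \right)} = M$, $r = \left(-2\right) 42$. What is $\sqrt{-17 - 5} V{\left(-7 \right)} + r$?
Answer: $-84 + \frac{7 i \sqrt{22}}{36} \approx -84.0 + 0.91203 i$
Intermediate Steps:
$r = -84$
$V{\left(p \right)} = \frac{p}{4 \left(-2 + p\right)}$ ($V{\left(p \right)} = \frac{\left(p + p\right) \frac{1}{p - 2}}{8} = \frac{2 p \frac{1}{-2 + p}}{8} = \frac{p}{4 \left(-2 + p\right)}$)
$\sqrt{-17 - 5} V{\left(-7 \right)} + r = \sqrt{-17 - 5} \cdot \frac{1}{4} \left(-7\right) \frac{1}{-2 - 7} - 84 = \sqrt{-22} \cdot \frac{1}{4} \left(-7\right) \frac{1}{-9} - 84 = i \sqrt{22} \cdot \frac{1}{4} \left(-7\right) \left(- \frac{1}{9}\right) - 84 = i \sqrt{22} \cdot \frac{7}{36} - 84 = \frac{7 i \sqrt{22}}{36} - 84 = -84 + \frac{7 i \sqrt{22}}{36}$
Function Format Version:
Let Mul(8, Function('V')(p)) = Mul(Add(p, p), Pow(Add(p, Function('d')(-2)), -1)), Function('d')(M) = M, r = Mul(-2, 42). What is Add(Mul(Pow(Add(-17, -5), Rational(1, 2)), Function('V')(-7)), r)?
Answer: Add(-84, Mul(Rational(7, 36), I, Pow(22, Rational(1, 2)))) ≈ Add(-84.000, Mul(0.91203, I))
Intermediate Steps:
r = -84
Function('V')(p) = Mul(Rational(1, 4), p, Pow(Add(-2, p), -1)) (Function('V')(p) = Mul(Rational(1, 8), Mul(Add(p, p), Pow(Add(p, -2), -1))) = Mul(Rational(1, 8), Mul(Mul(2, p), Pow(Add(-2, p), -1))) = Mul(Rational(1, 8), Mul(2, p, Pow(Add(-2, p), -1))) = Mul(Rational(1, 4), p, Pow(Add(-2, p), -1)))
Add(Mul(Pow(Add(-17, -5), Rational(1, 2)), Function('V')(-7)), r) = Add(Mul(Pow(Add(-17, -5), Rational(1, 2)), Mul(Rational(1, 4), -7, Pow(Add(-2, -7), -1))), -84) = Add(Mul(Pow(-22, Rational(1, 2)), Mul(Rational(1, 4), -7, Pow(-9, -1))), -84) = Add(Mul(Mul(I, Pow(22, Rational(1, 2))), Mul(Rational(1, 4), -7, Rational(-1, 9))), -84) = Add(Mul(Mul(I, Pow(22, Rational(1, 2))), Rational(7, 36)), -84) = Add(Mul(Rational(7, 36), I, Pow(22, Rational(1, 2))), -84) = Add(-84, Mul(Rational(7, 36), I, Pow(22, Rational(1, 2))))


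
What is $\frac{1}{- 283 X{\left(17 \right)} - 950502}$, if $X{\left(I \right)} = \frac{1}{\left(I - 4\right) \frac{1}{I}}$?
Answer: $- \frac{13}{12361337} \approx -1.0517 \cdot 10^{-6}$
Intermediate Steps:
$X{\left(I \right)} = \frac{I}{-4 + I}$ ($X{\left(I \right)} = \frac{1}{\left(I - 4\right) \frac{1}{I}} = \frac{1}{\left(-4 + I\right) \frac{1}{I}} = \frac{1}{\frac{1}{I} \left(-4 + I\right)} = \frac{I}{-4 + I}$)
$\frac{1}{- 283 X{\left(17 \right)} - 950502} = \frac{1}{- 283 \frac{17}{-4 + 17} - 950502} = \frac{1}{- 283 \cdot \frac{17}{13} - 950502} = \frac{1}{- 283 \cdot 17 \cdot \frac{1}{13} - 950502} = \frac{1}{\left(-283\right) \frac{17}{13} - 950502} = \frac{1}{- \frac{4811}{13} - 950502} = \frac{1}{- \frac{12361337}{13}} = - \frac{13}{12361337}$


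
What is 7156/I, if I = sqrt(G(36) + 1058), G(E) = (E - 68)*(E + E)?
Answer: -3578*I*sqrt(1246)/623 ≈ -202.73*I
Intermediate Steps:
G(E) = 2*E*(-68 + E) (G(E) = (-68 + E)*(2*E) = 2*E*(-68 + E))
I = I*sqrt(1246) (I = sqrt(2*36*(-68 + 36) + 1058) = sqrt(2*36*(-32) + 1058) = sqrt(-2304 + 1058) = sqrt(-1246) = I*sqrt(1246) ≈ 35.299*I)
7156/I = 7156/((I*sqrt(1246))) = 7156*(-I*sqrt(1246)/1246) = -3578*I*sqrt(1246)/623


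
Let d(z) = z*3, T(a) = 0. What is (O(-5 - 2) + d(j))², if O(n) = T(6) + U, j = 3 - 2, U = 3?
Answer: 36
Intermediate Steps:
j = 1
O(n) = 3 (O(n) = 0 + 3 = 3)
d(z) = 3*z
(O(-5 - 2) + d(j))² = (3 + 3*1)² = (3 + 3)² = 6² = 36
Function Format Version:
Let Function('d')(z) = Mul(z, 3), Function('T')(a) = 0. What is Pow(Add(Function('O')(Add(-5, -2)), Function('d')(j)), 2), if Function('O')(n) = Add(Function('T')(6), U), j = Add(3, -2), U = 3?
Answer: 36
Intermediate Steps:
j = 1
Function('O')(n) = 3 (Function('O')(n) = Add(0, 3) = 3)
Function('d')(z) = Mul(3, z)
Pow(Add(Function('O')(Add(-5, -2)), Function('d')(j)), 2) = Pow(Add(3, Mul(3, 1)), 2) = Pow(Add(3, 3), 2) = Pow(6, 2) = 36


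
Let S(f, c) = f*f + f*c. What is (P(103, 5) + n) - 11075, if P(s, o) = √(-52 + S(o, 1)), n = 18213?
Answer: 7138 + I*√22 ≈ 7138.0 + 4.6904*I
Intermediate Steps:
S(f, c) = f² + c*f
P(s, o) = √(-52 + o*(1 + o))
(P(103, 5) + n) - 11075 = (√(-52 + 5*(1 + 5)) + 18213) - 11075 = (√(-52 + 5*6) + 18213) - 11075 = (√(-52 + 30) + 18213) - 11075 = (√(-22) + 18213) - 11075 = (I*√22 + 18213) - 11075 = (18213 + I*√22) - 11075 = 7138 + I*√22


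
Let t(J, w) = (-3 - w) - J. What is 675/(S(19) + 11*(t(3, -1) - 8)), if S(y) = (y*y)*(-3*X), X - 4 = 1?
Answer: -675/5558 ≈ -0.12145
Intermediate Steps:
t(J, w) = -3 - J - w
X = 5 (X = 4 + 1 = 5)
S(y) = -15*y**2 (S(y) = (y*y)*(-3*5) = y**2*(-15) = -15*y**2)
675/(S(19) + 11*(t(3, -1) - 8)) = 675/(-15*19**2 + 11*((-3 - 1*3 - 1*(-1)) - 8)) = 675/(-15*361 + 11*((-3 - 3 + 1) - 8)) = 675/(-5415 + 11*(-5 - 8)) = 675/(-5415 + 11*(-13)) = 675/(-5415 - 143) = 675/(-5558) = 675*(-1/5558) = -675/5558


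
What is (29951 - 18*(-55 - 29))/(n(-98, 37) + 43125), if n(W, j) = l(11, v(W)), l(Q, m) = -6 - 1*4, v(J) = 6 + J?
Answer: 31463/43115 ≈ 0.72975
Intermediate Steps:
l(Q, m) = -10 (l(Q, m) = -6 - 4 = -10)
n(W, j) = -10
(29951 - 18*(-55 - 29))/(n(-98, 37) + 43125) = (29951 - 18*(-55 - 29))/(-10 + 43125) = (29951 - 18*(-84))/43115 = (29951 + 1512)*(1/43115) = 31463*(1/43115) = 31463/43115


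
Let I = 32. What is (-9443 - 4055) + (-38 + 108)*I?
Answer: -11258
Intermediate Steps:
(-9443 - 4055) + (-38 + 108)*I = (-9443 - 4055) + (-38 + 108)*32 = -13498 + 70*32 = -13498 + 2240 = -11258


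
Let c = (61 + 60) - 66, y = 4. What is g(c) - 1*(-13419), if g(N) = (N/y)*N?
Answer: 56701/4 ≈ 14175.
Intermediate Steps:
c = 55 (c = 121 - 66 = 55)
g(N) = N²/4 (g(N) = (N/4)*N = N²/4)
g(c) - 1*(-13419) = (¼)*55² - 1*(-13419) = (¼)*3025 + 13419 = 3025/4 + 13419 = 56701/4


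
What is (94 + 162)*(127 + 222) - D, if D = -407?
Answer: 89751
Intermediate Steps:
(94 + 162)*(127 + 222) - D = (94 + 162)*(127 + 222) - 1*(-407) = 256*349 + 407 = 89344 + 407 = 89751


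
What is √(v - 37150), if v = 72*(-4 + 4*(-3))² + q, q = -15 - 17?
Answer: 25*I*√30 ≈ 136.93*I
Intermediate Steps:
q = -32
v = 18400 (v = 72*(-4 + 4*(-3))² - 32 = 72*(-4 - 12)² - 32 = 72*(-16)² - 32 = 72*256 - 32 = 18432 - 32 = 18400)
√(v - 37150) = √(18400 - 37150) = √(-18750) = 25*I*√30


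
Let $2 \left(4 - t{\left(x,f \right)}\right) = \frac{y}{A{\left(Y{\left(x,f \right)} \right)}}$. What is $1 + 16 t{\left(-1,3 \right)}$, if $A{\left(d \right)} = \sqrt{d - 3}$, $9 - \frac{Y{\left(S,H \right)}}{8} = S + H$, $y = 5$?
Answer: $65 - \frac{40 \sqrt{53}}{53} \approx 59.506$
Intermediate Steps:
$Y{\left(S,H \right)} = 72 - 8 H - 8 S$ ($Y{\left(S,H \right)} = 72 - 8 \left(S + H\right) = 72 - 8 \left(H + S\right) = 72 - \left(8 H + 8 S\right) = 72 - 8 H - 8 S$)
$A{\left(d \right)} = \sqrt{-3 + d}$
$t{\left(x,f \right)} = 4 - \frac{5}{2 \sqrt{69 - 8 f - 8 x}}$ ($t{\left(x,f \right)} = 4 - \frac{5 \frac{1}{\sqrt{-3 - \left(-72 + 8 f + 8 x\right)}}}{2} = 4 - \frac{5 \frac{1}{\sqrt{69 - 8 f - 8 x}}}{2} = 4 - \frac{5}{2 \sqrt{69 - 8 f - 8 x}}$)
$1 + 16 t{\left(-1,3 \right)} = 1 + 16 \left(4 - \frac{5}{2 \sqrt{69 - 24 - -8}}\right) = 1 + 16 \left(4 - \frac{5}{2 \sqrt{69 - 24 + 8}}\right) = 1 + 16 \left(4 - \frac{5}{2 \sqrt{53}}\right) = 1 + 16 \left(4 - \frac{5 \frac{\sqrt{53}}{53}}{2}\right) = 1 + 16 \left(4 - \frac{5 \sqrt{53}}{106}\right) = 1 + \left(64 - \frac{40 \sqrt{53}}{53}\right) = 65 - \frac{40 \sqrt{53}}{53}$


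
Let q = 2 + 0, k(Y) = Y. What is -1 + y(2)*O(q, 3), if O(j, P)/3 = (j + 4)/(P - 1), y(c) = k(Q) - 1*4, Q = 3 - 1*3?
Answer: -37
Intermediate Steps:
Q = 0 (Q = 3 - 3 = 0)
q = 2
y(c) = -4 (y(c) = 0 - 1*4 = 0 - 4 = -4)
O(j, P) = 3*(4 + j)/(-1 + P) (O(j, P) = 3*((j + 4)/(P - 1)) = 3*((4 + j)/(-1 + P)) = 3*(4 + j)/(-1 + P))
-1 + y(2)*O(q, 3) = -1 - 12*(4 + 2)/(-1 + 3) = -1 - 12*6/2 = -1 - 4*9 = -1 - 36 = -37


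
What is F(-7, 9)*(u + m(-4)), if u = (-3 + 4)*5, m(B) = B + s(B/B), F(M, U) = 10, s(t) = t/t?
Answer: 20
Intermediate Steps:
s(t) = 1
m(B) = 1 + B (m(B) = B + 1 = 1 + B)
u = 5 (u = 1*5 = 5)
F(-7, 9)*(u + m(-4)) = 10*(5 + (1 - 4)) = 10*(5 - 3) = 10*2 = 20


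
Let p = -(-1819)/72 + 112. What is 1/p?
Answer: 72/9883 ≈ 0.0072852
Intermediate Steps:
p = 9883/72 (p = -(-1819)/72 + 112 = -17*(-107/72) + 112 = 1819/72 + 112 = 9883/72 ≈ 137.26)
1/p = 1/(9883/72) = 72/9883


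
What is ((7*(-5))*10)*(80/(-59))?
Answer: 28000/59 ≈ 474.58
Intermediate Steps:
((7*(-5))*10)*(80/(-59)) = (-35*10)*(80*(-1/59)) = -350*(-80/59) = 28000/59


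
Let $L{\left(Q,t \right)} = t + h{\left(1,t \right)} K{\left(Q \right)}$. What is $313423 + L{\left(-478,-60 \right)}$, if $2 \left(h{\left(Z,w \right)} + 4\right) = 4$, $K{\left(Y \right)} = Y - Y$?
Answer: $313363$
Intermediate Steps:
$K{\left(Y \right)} = 0$
$h{\left(Z,w \right)} = -2$ ($h{\left(Z,w \right)} = -4 + \frac{1}{2} \cdot 4 = -4 + 2 = -2$)
$L{\left(Q,t \right)} = t$ ($L{\left(Q,t \right)} = t - 0 = t + 0 = t$)
$313423 + L{\left(-478,-60 \right)} = 313423 - 60 = 313363$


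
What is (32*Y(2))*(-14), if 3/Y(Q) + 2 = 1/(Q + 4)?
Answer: 8064/11 ≈ 733.09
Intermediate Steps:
Y(Q) = 3/(-2 + 1/(4 + Q)) (Y(Q) = 3/(-2 + 1/(Q + 4)) = 3/(-2 + 1/(4 + Q)))
(32*Y(2))*(-14) = (32*(3*(-4 - 1*2)/(7 + 2*2)))*(-14) = (32*(3*(-4 - 2)/(7 + 4)))*(-14) = (32*(3*(-6)/11))*(-14) = (32*(3*(1/11)*(-6)))*(-14) = (32*(-18/11))*(-14) = -576/11*(-14) = 8064/11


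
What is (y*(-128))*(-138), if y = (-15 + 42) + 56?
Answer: 1466112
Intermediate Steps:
y = 83 (y = 27 + 56 = 83)
(y*(-128))*(-138) = (83*(-128))*(-138) = -10624*(-138) = 1466112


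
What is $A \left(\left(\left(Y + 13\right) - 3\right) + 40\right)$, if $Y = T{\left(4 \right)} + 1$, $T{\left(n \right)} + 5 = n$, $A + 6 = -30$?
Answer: $-1800$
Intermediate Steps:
$A = -36$ ($A = -6 - 30 = -36$)
$T{\left(n \right)} = -5 + n$
$Y = 0$ ($Y = \left(-5 + 4\right) + 1 = -1 + 1 = 0$)
$A \left(\left(\left(Y + 13\right) - 3\right) + 40\right) = - 36 \left(\left(\left(0 + 13\right) - 3\right) + 40\right) = - 36 \left(\left(13 - 3\right) + 40\right) = - 36 \left(10 + 40\right) = \left(-36\right) 50 = -1800$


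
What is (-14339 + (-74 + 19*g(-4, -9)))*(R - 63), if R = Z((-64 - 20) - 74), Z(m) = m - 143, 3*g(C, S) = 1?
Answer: 15732080/3 ≈ 5.2440e+6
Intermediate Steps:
g(C, S) = ⅓ (g(C, S) = (⅓)*1 = ⅓)
Z(m) = -143 + m
R = -301 (R = -143 + ((-64 - 20) - 74) = -143 + (-84 - 74) = -143 - 158 = -301)
(-14339 + (-74 + 19*g(-4, -9)))*(R - 63) = (-14339 + (-74 + 19*(⅓)))*(-301 - 63) = (-14339 + (-74 + 19/3))*(-364) = (-14339 - 203/3)*(-364) = -43220/3*(-364) = 15732080/3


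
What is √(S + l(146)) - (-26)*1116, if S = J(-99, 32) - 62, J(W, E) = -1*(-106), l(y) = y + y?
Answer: 29016 + 4*√21 ≈ 29034.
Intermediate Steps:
l(y) = 2*y
J(W, E) = 106
S = 44 (S = 106 - 62 = 44)
√(S + l(146)) - (-26)*1116 = √(44 + 2*146) - (-26)*1116 = √(44 + 292) - 1*(-29016) = √336 + 29016 = 4*√21 + 29016 = 29016 + 4*√21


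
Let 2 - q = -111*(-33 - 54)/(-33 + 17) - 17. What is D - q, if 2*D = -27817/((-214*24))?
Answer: -6367145/10272 ≈ -619.85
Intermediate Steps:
D = 27817/10272 (D = (-27817/((-214*24)))/2 = (-27817/(-5136))/2 = (-27817*(-1/5136))/2 = (½)*(27817/5136) = 27817/10272 ≈ 2.7080)
q = 9961/16 (q = 2 - (-111*(-33 - 54)/(-33 + 17) - 17) = 2 - (-(-9657)/(-16) - 17) = 2 - (-(-9657)*(-1)/16 - 17) = 2 - (-111*87/16 - 17) = 2 - (-9657/16 - 17) = 2 - 1*(-9929/16) = 2 + 9929/16 = 9961/16 ≈ 622.56)
D - q = 27817/10272 - 1*9961/16 = 27817/10272 - 9961/16 = -6367145/10272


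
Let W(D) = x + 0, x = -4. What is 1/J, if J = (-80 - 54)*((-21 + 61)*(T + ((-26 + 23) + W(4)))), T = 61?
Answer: -1/289440 ≈ -3.4549e-6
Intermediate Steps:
W(D) = -4 (W(D) = -4 + 0 = -4)
J = -289440 (J = (-80 - 54)*((-21 + 61)*(61 + ((-26 + 23) - 4))) = -5360*(61 + (-3 - 4)) = -5360*(61 - 7) = -5360*54 = -134*2160 = -289440)
1/J = 1/(-289440) = -1/289440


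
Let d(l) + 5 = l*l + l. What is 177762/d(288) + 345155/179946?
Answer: 60713776037/14976365742 ≈ 4.0540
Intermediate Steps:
d(l) = -5 + l + l² (d(l) = -5 + (l*l + l) = -5 + (l² + l) = -5 + (l + l²) = -5 + l + l²)
177762/d(288) + 345155/179946 = 177762/(-5 + 288 + 288²) + 345155/179946 = 177762/(-5 + 288 + 82944) + 345155*(1/179946) = 177762/83227 + 345155/179946 = 60713776037/14976365742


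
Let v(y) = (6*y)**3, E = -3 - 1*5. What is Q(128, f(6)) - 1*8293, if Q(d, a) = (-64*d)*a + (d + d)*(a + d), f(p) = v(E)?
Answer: 877682587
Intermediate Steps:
E = -8 (E = -3 - 5 = -8)
v(y) = 216*y**3
f(p) = -110592 (f(p) = 216*(-8)**3 = 216*(-512) = -110592)
Q(d, a) = -64*a*d + 2*d*(a + d) (Q(d, a) = -64*a*d + (2*d)*(a + d) = -64*a*d + 2*d*(a + d))
Q(128, f(6)) - 1*8293 = 2*128*(128 - 31*(-110592)) - 1*8293 = 2*128*(128 + 3428352) - 8293 = 2*128*3428480 - 8293 = 877690880 - 8293 = 877682587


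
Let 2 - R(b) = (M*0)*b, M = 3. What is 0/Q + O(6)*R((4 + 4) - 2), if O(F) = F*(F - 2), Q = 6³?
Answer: 48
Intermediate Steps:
Q = 216
R(b) = 2 (R(b) = 2 - 3*0*b = 2 - 0*b = 2 - 1*0 = 2 + 0 = 2)
O(F) = F*(-2 + F)
0/Q + O(6)*R((4 + 4) - 2) = 0/216 + (6*(-2 + 6))*2 = 0*(1/216) + (6*4)*2 = 0 + 24*2 = 0 + 48 = 48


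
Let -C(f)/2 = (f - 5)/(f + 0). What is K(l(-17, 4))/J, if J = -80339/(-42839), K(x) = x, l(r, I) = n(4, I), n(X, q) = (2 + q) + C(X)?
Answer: 556907/160678 ≈ 3.4660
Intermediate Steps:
C(f) = -2*(-5 + f)/f (C(f) = -2*(f - 5)/(f + 0) = -2*(-5 + f)/f)
n(X, q) = q + 10/X (n(X, q) = (2 + q) + (-2 + 10/X) = q + 10/X)
l(r, I) = 5/2 + I (l(r, I) = I + 10/4 = I + 10*(¼) = I + 5/2 = 5/2 + I)
J = 80339/42839 (J = -80339*(-1/42839) = 80339/42839 ≈ 1.8754)
K(l(-17, 4))/J = (5/2 + 4)/(80339/42839) = (13/2)*(42839/80339) = 556907/160678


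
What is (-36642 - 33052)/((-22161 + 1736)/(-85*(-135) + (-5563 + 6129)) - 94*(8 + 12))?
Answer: 839185454/22657505 ≈ 37.038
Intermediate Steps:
(-36642 - 33052)/((-22161 + 1736)/(-85*(-135) + (-5563 + 6129)) - 94*(8 + 12)) = -69694/(-20425/(11475 + 566) - 94*20) = -69694/(-20425/12041 - 1880) = -69694/(-22657505/12041) = -69694*(-12041/22657505) = 839185454/22657505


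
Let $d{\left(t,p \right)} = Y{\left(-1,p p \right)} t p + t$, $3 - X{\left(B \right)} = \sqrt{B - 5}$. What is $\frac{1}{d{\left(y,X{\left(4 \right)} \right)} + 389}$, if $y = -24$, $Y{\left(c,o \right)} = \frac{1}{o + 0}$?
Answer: $\frac{1789}{640133} + \frac{12 i}{640133} \approx 0.0027947 + 1.8746 \cdot 10^{-5} i$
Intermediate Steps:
$Y{\left(c,o \right)} = \frac{1}{o}$
$X{\left(B \right)} = 3 - \sqrt{-5 + B}$ ($X{\left(B \right)} = 3 - \sqrt{B - 5} = 3 - \sqrt{-5 + B}$)
$d{\left(t,p \right)} = t + \frac{t}{p}$ ($d{\left(t,p \right)} = \frac{t}{p p} p + t = \frac{t}{p^{2}} p + t = \frac{t}{p} + t = t + \frac{t}{p}$)
$\frac{1}{d{\left(y,X{\left(4 \right)} \right)} + 389} = \frac{1}{\left(-24 - \frac{24}{3 - \sqrt{-5 + 4}}\right) + 389} = \frac{1}{\left(-24 - \frac{24}{3 - \sqrt{-1}}\right) + 389} = \frac{1}{\left(-24 - \frac{24}{3 - i}\right) + 389} = \frac{1}{\left(-24 - 24 \frac{3 + i}{10}\right) + 389} = \frac{1}{\left(-24 - \frac{12 \left(3 + i\right)}{5}\right) + 389} = \frac{1}{365 - \frac{12 \left(3 + i\right)}{5}}$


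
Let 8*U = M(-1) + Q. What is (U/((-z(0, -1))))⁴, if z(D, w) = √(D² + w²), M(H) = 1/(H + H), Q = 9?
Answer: 83521/65536 ≈ 1.2744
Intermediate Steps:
M(H) = 1/(2*H)
U = 17/16 (U = ((½)/(-1) + 9)/8 = ((½)*(-1) + 9)/8 = (-½ + 9)/8 = (⅛)*(17/2) = 17/16 ≈ 1.0625)
(U/((-z(0, -1))))⁴ = (17/(16*((-√(0² + (-1)²)))))⁴ = (17/(16*((-√(0 + 1)))))⁴ = (17/(16*((-√1))))⁴ = (17/(16*((-1*1))))⁴ = ((17/16)/(-1))⁴ = ((17/16)*(-1))⁴ = (-17/16)⁴ = 83521/65536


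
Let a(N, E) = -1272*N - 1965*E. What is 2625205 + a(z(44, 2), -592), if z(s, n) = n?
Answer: 3785941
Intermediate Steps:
a(N, E) = -1965*E - 1272*N
2625205 + a(z(44, 2), -592) = 2625205 + (-1965*(-592) - 1272*2) = 2625205 + (1163280 - 2544) = 2625205 + 1160736 = 3785941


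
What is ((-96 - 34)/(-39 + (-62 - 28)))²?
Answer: 16900/16641 ≈ 1.0156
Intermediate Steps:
((-96 - 34)/(-39 + (-62 - 28)))² = (-130/(-39 - 90))² = (-130/(-129))² = (-130*(-1/129))² = (130/129)² = 16900/16641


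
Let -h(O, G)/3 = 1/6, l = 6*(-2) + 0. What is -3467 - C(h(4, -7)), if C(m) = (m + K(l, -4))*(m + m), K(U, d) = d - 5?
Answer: -6953/2 ≈ -3476.5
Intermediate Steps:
l = -12 (l = -12 + 0 = -12)
K(U, d) = -5 + d
h(O, G) = -½ (h(O, G) = -3/6 = -3*⅙ = -½)
C(m) = 2*m*(-9 + m) (C(m) = (m + (-5 - 4))*(m + m) = (m - 9)*(2*m) = (-9 + m)*(2*m) = 2*m*(-9 + m))
-3467 - C(h(4, -7)) = -3467 - 2*(-1)*(-9 - ½)/2 = -3467 - 2*(-1)*(-19)/(2*2) = -3467 - 1*19/2 = -3467 - 19/2 = -6953/2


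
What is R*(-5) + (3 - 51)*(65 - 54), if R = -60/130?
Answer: -6834/13 ≈ -525.69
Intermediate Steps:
R = -6/13 (R = -60*1/130 = -6/13 ≈ -0.46154)
R*(-5) + (3 - 51)*(65 - 54) = -6/13*(-5) + (3 - 51)*(65 - 54) = 30/13 - 48*11 = 30/13 - 528 = -6834/13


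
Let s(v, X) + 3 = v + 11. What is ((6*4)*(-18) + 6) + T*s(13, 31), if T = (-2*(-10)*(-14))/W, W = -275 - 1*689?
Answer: -101196/241 ≈ -419.90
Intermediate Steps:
s(v, X) = 8 + v (s(v, X) = -3 + (v + 11) = -3 + (11 + v) = 8 + v)
W = -964 (W = -275 - 689 = -964)
T = 70/241 (T = (-2*(-10)*(-14))/(-964) = (20*(-14))*(-1/964) = -280*(-1/964) = 70/241 ≈ 0.29046)
((6*4)*(-18) + 6) + T*s(13, 31) = ((6*4)*(-18) + 6) + 70*(8 + 13)/241 = (24*(-18) + 6) + (70/241)*21 = (-432 + 6) + 1470/241 = -426 + 1470/241 = -101196/241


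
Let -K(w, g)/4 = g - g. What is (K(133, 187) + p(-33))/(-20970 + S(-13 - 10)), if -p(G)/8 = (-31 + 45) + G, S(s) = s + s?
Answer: -19/2627 ≈ -0.0072326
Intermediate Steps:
S(s) = 2*s
K(w, g) = 0 (K(w, g) = -4*(g - g) = -4*0 = 0)
p(G) = -112 - 8*G (p(G) = -8*((-31 + 45) + G) = -8*(14 + G) = -112 - 8*G)
(K(133, 187) + p(-33))/(-20970 + S(-13 - 10)) = (0 + (-112 - 8*(-33)))/(-20970 + 2*(-13 - 10)) = (0 + (-112 + 264))/(-20970 + 2*(-23)) = (0 + 152)/(-20970 - 46) = 152/(-21016) = 152*(-1/21016) = -19/2627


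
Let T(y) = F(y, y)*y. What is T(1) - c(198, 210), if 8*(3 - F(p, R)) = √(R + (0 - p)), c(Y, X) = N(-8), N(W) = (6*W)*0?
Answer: 3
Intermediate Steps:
N(W) = 0
c(Y, X) = 0
F(p, R) = 3 - √(R - p)/8 (F(p, R) = 3 - √(R + (0 - p))/8 = 3 - √(R - p)/8)
T(y) = 3*y (T(y) = (3 - √(y - y)/8)*y = (3 - √0/8)*y = (3 - ⅛*0)*y = (3 + 0)*y = 3*y)
T(1) - c(198, 210) = 3*1 - 1*0 = 3 + 0 = 3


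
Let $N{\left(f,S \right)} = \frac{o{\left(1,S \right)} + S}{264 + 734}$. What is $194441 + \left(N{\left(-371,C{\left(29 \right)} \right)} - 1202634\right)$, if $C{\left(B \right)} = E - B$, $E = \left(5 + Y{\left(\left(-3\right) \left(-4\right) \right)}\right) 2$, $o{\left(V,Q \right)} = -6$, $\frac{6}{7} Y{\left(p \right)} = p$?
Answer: $- \frac{1006176611}{998} \approx -1.0082 \cdot 10^{6}$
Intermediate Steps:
$Y{\left(p \right)} = \frac{7 p}{6}$
$E = 38$ ($E = \left(5 + \frac{7 \left(\left(-3\right) \left(-4\right)\right)}{6}\right) 2 = \left(5 + \frac{7}{6} \cdot 12\right) 2 = \left(5 + 14\right) 2 = 19 \cdot 2 = 38$)
$C{\left(B \right)} = 38 - B$
$N{\left(f,S \right)} = - \frac{3}{499} + \frac{S}{998}$ ($N{\left(f,S \right)} = \frac{-6 + S}{264 + 734} = \frac{-6 + S}{998} = \left(-6 + S\right) \frac{1}{998} = - \frac{3}{499} + \frac{S}{998}$)
$194441 + \left(N{\left(-371,C{\left(29 \right)} \right)} - 1202634\right) = 194441 - \left(\frac{600114369}{499} - \frac{38 - 29}{998}\right) = 194441 + \left(\left(- \frac{3}{499} + \frac{1}{998} \cdot 9\right) - 1202634\right) = 194441 + \left(\left(- \frac{3}{499} + \frac{9}{998}\right) - 1202634\right) = 194441 + \left(\frac{3}{998} - 1202634\right) = 194441 - \frac{1200228729}{998} = - \frac{1006176611}{998}$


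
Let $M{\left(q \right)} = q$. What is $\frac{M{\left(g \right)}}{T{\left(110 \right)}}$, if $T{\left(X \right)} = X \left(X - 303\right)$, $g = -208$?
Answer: $\frac{104}{10615} \approx 0.0097975$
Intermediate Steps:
$T{\left(X \right)} = X \left(-303 + X\right)$
$\frac{M{\left(g \right)}}{T{\left(110 \right)}} = - \frac{208}{110 \left(-303 + 110\right)} = - \frac{208}{110 \left(-193\right)} = - \frac{208}{-21230} = \left(-208\right) \left(- \frac{1}{21230}\right) = \frac{104}{10615}$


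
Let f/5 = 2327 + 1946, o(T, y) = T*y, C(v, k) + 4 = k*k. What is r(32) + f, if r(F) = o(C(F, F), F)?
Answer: 54005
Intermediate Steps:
C(v, k) = -4 + k**2 (C(v, k) = -4 + k*k = -4 + k**2)
r(F) = F*(-4 + F**2) (r(F) = (-4 + F**2)*F = F*(-4 + F**2))
f = 21365 (f = 5*(2327 + 1946) = 5*4273 = 21365)
r(32) + f = 32*(-4 + 32**2) + 21365 = 32*(-4 + 1024) + 21365 = 32*1020 + 21365 = 32640 + 21365 = 54005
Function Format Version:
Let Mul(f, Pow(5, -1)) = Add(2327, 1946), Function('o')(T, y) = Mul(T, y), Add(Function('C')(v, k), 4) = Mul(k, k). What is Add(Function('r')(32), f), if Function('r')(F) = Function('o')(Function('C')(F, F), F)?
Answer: 54005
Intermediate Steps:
Function('C')(v, k) = Add(-4, Pow(k, 2)) (Function('C')(v, k) = Add(-4, Mul(k, k)) = Add(-4, Pow(k, 2)))
Function('r')(F) = Mul(F, Add(-4, Pow(F, 2))) (Function('r')(F) = Mul(Add(-4, Pow(F, 2)), F) = Mul(F, Add(-4, Pow(F, 2))))
f = 21365 (f = Mul(5, Add(2327, 1946)) = Mul(5, 4273) = 21365)
Add(Function('r')(32), f) = Add(Mul(32, Add(-4, Pow(32, 2))), 21365) = Add(Mul(32, Add(-4, 1024)), 21365) = Add(Mul(32, 1020), 21365) = Add(32640, 21365) = 54005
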